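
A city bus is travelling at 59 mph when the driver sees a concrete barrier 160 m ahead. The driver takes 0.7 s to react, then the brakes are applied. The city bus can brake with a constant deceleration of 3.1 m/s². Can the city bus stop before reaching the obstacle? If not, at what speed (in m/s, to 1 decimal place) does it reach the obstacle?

59 mph × 0.44704 = 26.3754 m/s.
Reaction distance = 26.3754 × 0.7 = 18.463 m.
Braking distance = v²/(2a) = 695.662 / 6.200 = 112.204 m.
Total stopping distance = 18.463 + 112.204 = 130.667 m, vs 160 m available — it stops with 160 − 130.667 = 29.333 m to spare.

Yes — it stops about 29.3 m short of the obstacle, so it never reaches it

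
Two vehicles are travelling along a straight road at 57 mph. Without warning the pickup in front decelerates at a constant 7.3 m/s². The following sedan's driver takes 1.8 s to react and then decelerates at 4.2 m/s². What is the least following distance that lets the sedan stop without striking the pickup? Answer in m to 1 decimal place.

57 mph × 0.44704 = 25.4813 m/s.
Leader travels v²/(2a_L) = 649.297 / 14.600 = 44.472 m before stopping.
Follower covers v·t_r = 25.4813 × 1.8 = 45.866 m while reacting, then v²/(2a_F) = 649.297 / 8.400 = 77.297 m while braking, for a total of 45.866 + 77.297 = 123.163 m.
Since a_F ≤ a_L and the follower starts braking later, the follower is never slower than the leader, so the closest approach is when both have stopped.
Minimum gap = 123.163 − 44.472 = 78.691 m.

Minimum gap ≈ 78.7 m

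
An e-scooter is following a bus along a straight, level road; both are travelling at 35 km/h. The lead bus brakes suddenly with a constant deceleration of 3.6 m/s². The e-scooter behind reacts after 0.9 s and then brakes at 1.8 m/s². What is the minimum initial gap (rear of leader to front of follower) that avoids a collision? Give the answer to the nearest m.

35 km/h ÷ 3.6 = 9.7222 m/s.
Leader travels v²/(2a_L) = 94.521 / 7.200 = 13.128 m before stopping.
Follower covers v·t_r = 9.7222 × 0.9 = 8.750 m while reacting, then v²/(2a_F) = 94.521 / 3.600 = 26.256 m while braking, for a total of 8.750 + 26.256 = 35.006 m.
Since a_F ≤ a_L and the follower starts braking later, the follower is never slower than the leader, so the closest approach is when both have stopped.
Minimum gap = 35.006 − 13.128 = 21.878 m.

Minimum gap ≈ 22 m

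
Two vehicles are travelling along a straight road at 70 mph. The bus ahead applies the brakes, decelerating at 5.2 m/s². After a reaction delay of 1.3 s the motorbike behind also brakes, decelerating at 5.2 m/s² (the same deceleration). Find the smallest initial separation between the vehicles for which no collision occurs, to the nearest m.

Minimum gap ≈ 41 m

70 mph × 0.44704 = 31.2928 m/s.
Leader travels v²/(2a_L) = 979.239 / 10.400 = 94.158 m before stopping.
Follower covers v·t_r = 31.2928 × 1.3 = 40.681 m while reacting, then v²/(2a_F) = 979.239 / 10.400 = 94.158 m while braking, for a total of 40.681 + 94.158 = 134.839 m.
Since a_F ≤ a_L and the follower starts braking later, the follower is never slower than the leader, so the closest approach is when both have stopped.
Minimum gap = 134.839 − 94.158 = 40.681 m.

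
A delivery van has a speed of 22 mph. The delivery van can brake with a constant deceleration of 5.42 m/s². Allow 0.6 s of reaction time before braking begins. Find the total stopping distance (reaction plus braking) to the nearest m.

22 mph × 0.44704 = 9.8349 m/s.
Reaction distance = v·t_r = 9.8349 × 0.6 = 5.901 m.
Braking distance = v²/(2a) = 9.8349² / (2 × 5.420) = 96.725 / 10.840 = 8.923 m.
Total = 5.901 + 8.923 = 14.824 m.

Total stopping distance ≈ 15 m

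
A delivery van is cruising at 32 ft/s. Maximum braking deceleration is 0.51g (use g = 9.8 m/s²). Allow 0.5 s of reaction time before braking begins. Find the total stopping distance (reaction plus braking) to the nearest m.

Total stopping distance ≈ 14 m

32 ft/s × 0.3048 = 9.7536 m/s.
a = 0.51 × 9.8 = 4.998 m/s².
Reaction distance = v·t_r = 9.7536 × 0.5 = 4.877 m.
Braking distance = v²/(2a) = 9.7536² / (2 × 4.998) = 95.133 / 9.996 = 9.517 m.
Total = 4.877 + 9.517 = 14.394 m.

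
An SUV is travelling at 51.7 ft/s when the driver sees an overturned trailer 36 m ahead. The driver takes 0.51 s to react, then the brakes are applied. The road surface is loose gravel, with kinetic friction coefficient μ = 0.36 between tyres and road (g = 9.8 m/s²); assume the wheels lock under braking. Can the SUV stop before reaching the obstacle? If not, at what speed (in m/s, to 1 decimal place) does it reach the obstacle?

No — it strikes the obstacle at 7.1 m/s

51.7 ft/s × 0.3048 = 15.7582 m/s.
a = μg = 0.36 × 9.8 = 3.528 m/s².
Reaction distance = 15.7582 × 0.51 = 8.037 m.
Braking distance needed to stop: v²/(2a) = 248.321 / 7.056 = 35.193 m, so total needed = 8.037 + 35.193 = 43.230 m > 36 m — it cannot stop.
Distance remaining when braking begins: 36 − 8.037 = 27.963 m.
v² = v₀² − 2a·d = 248.321 − 2 × 3.528 × 27.963 = 51.014 m²/s².
v = √51.014 = 7.142 m/s.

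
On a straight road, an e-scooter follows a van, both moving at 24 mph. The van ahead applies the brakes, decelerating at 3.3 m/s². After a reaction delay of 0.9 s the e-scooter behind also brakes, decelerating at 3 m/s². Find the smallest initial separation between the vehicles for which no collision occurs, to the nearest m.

24 mph × 0.44704 = 10.7290 m/s.
Leader travels v²/(2a_L) = 115.111 / 6.600 = 17.441 m before stopping.
Follower covers v·t_r = 10.7290 × 0.9 = 9.656 m while reacting, then v²/(2a_F) = 115.111 / 6.000 = 19.185 m while braking, for a total of 9.656 + 19.185 = 28.841 m.
Since a_F ≤ a_L and the follower starts braking later, the follower is never slower than the leader, so the closest approach is when both have stopped.
Minimum gap = 28.841 − 17.441 = 11.400 m.

Minimum gap ≈ 11 m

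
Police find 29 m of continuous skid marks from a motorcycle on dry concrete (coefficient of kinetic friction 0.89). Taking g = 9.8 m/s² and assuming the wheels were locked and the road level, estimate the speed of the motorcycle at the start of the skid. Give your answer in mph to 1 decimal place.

Initial speed ≈ 50.3 mph

Deceleration a = μg = 0.89 × 9.8 = 8.722 m/s².
v = √(2a·d) = √(2 × 8.722 × 29) = √505.876 = 22.4917 m/s.
= 22.4917 ÷ 0.44704 = 50.313 mph.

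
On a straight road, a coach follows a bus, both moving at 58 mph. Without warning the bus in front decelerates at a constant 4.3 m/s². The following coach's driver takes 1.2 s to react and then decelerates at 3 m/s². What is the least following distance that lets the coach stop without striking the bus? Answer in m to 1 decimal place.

Minimum gap ≈ 65.0 m

58 mph × 0.44704 = 25.9283 m/s.
Leader travels v²/(2a_L) = 672.277 / 8.600 = 78.172 m before stopping.
Follower covers v·t_r = 25.9283 × 1.2 = 31.114 m while reacting, then v²/(2a_F) = 672.277 / 6.000 = 112.046 m while braking, for a total of 31.114 + 112.046 = 143.160 m.
Since a_F ≤ a_L and the follower starts braking later, the follower is never slower than the leader, so the closest approach is when both have stopped.
Minimum gap = 143.160 − 78.172 = 64.988 m.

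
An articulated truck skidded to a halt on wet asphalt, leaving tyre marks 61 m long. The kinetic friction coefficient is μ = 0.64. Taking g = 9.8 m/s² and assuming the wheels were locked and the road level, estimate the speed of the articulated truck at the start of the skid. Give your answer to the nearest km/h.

Deceleration a = μg = 0.64 × 9.8 = 6.272 m/s².
v = √(2a·d) = √(2 × 6.272 × 61) = √765.184 = 27.6620 m/s.
= 27.6620 × 3.6 = 99.583 km/h.

Initial speed ≈ 100 km/h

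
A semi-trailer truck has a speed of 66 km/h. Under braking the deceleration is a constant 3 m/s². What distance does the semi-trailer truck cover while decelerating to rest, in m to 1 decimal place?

66 km/h ÷ 3.6 = 18.3333 m/s.
Braking distance = v²/(2a) = 18.3333² / (2 × 3.000) = 336.110 / 6.000 = 56.018 m.

Braking distance ≈ 56.0 m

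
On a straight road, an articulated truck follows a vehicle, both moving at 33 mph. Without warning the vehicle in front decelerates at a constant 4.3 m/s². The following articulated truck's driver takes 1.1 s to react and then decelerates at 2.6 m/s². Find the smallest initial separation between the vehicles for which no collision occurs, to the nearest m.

Minimum gap ≈ 33 m

33 mph × 0.44704 = 14.7523 m/s.
Leader travels v²/(2a_L) = 217.630 / 8.600 = 25.306 m before stopping.
Follower covers v·t_r = 14.7523 × 1.1 = 16.228 m while reacting, then v²/(2a_F) = 217.630 / 5.200 = 41.852 m while braking, for a total of 16.228 + 41.852 = 58.080 m.
Since a_F ≤ a_L and the follower starts braking later, the follower is never slower than the leader, so the closest approach is when both have stopped.
Minimum gap = 58.080 − 25.306 = 32.774 m.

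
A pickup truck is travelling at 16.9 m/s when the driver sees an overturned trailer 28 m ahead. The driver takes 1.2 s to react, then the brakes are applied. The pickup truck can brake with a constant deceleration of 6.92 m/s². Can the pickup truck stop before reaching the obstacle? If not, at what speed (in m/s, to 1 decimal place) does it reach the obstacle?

Reaction distance = 16.9000 × 1.2 = 20.280 m.
Braking distance needed to stop: v²/(2a) = 285.610 / 13.840 = 20.637 m, so total needed = 20.280 + 20.637 = 40.917 m > 28 m — it cannot stop.
Distance remaining when braking begins: 28 − 20.280 = 7.720 m.
v² = v₀² − 2a·d = 285.610 − 2 × 6.920 × 7.720 = 178.765 m²/s².
v = √178.765 = 13.370 m/s.

No — it strikes the obstacle at 13.4 m/s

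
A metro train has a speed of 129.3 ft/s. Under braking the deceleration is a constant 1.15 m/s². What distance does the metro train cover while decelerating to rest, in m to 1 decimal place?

Braking distance ≈ 675.3 m

129.3 ft/s × 0.3048 = 39.4106 m/s.
Braking distance = v²/(2a) = 39.4106² / (2 × 1.150) = 1553.195 / 2.300 = 675.302 m.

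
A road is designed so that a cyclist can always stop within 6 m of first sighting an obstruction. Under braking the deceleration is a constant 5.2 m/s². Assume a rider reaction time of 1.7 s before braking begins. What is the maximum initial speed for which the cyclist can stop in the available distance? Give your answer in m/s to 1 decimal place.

Stopping distance: v·t_r + v²/(2a) = 6 with t_r = 1.7 s and a = 5.200 m/s².
So v² + 17.680 v − 62.40 = 0.
Positive root: v = −a·t_r + √((a·t_r)² + 2a·d) = −8.840 + √(78.146 + 62.40) = 3.0152 m/s.

Maximum speed ≈ 3.0 m/s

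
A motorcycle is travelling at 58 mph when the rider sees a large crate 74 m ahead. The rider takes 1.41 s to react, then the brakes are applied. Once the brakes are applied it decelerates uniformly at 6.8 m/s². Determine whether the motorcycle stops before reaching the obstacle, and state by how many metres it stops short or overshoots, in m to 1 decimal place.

No — it overshoots by 12.0 m

58 mph × 0.44704 = 25.9283 m/s.
Reaction distance = 25.9283 × 1.41 = 36.559 m.
Braking distance = v²/(2a) = 672.277 / 13.600 = 49.432 m.
Total stopping distance = 36.559 + 49.432 = 85.991 m, vs 74 m available — it cannot stop in time and overshoots by 85.991 − 74 = 11.991 m.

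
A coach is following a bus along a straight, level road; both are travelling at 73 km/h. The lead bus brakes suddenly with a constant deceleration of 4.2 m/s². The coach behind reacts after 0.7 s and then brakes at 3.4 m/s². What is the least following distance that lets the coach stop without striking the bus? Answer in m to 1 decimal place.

Minimum gap ≈ 25.7 m

73 km/h ÷ 3.6 = 20.2778 m/s.
Leader travels v²/(2a_L) = 411.189 / 8.400 = 48.951 m before stopping.
Follower covers v·t_r = 20.2778 × 0.7 = 14.194 m while reacting, then v²/(2a_F) = 411.189 / 6.800 = 60.469 m while braking, for a total of 14.194 + 60.469 = 74.663 m.
Since a_F ≤ a_L and the follower starts braking later, the follower is never slower than the leader, so the closest approach is when both have stopped.
Minimum gap = 74.663 − 48.951 = 25.712 m.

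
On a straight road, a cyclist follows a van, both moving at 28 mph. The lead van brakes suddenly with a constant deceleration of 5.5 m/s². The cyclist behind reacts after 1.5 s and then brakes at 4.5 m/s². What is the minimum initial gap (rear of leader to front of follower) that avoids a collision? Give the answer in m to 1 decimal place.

28 mph × 0.44704 = 12.5171 m/s.
Leader travels v²/(2a_L) = 156.678 / 11.000 = 14.243 m before stopping.
Follower covers v·t_r = 12.5171 × 1.5 = 18.776 m while reacting, then v²/(2a_F) = 156.678 / 9.000 = 17.409 m while braking, for a total of 18.776 + 17.409 = 36.185 m.
Since a_F ≤ a_L and the follower starts braking later, the follower is never slower than the leader, so the closest approach is when both have stopped.
Minimum gap = 36.185 − 14.243 = 21.942 m.

Minimum gap ≈ 21.9 m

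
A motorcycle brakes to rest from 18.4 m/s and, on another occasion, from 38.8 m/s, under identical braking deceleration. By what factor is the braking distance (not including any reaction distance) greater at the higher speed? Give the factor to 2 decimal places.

Braking distance d = v²/(2a), so with a fixed, d ∝ v².
Factor = (38.8/18.4)² = 2.1087² = 4.4466.

Factor ≈ 4.45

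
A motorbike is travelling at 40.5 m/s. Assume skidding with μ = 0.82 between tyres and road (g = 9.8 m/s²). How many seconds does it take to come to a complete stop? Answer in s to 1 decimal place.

a = μg = 0.82 × 9.8 = 8.036 m/s².
Braking time = v/a = 40.5000 / 8.036 = 5.040 s.

Braking time ≈ 5.0 s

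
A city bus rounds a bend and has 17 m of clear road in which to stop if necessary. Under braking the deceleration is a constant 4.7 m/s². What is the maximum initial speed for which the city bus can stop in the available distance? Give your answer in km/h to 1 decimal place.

v²/(2a) = d ⇒ v = √(2 × 4.700 × 17) = √159.80 = 12.6412 m/s.
12.6412 m/s × 3.6 = 45.508 km/h.

Maximum speed ≈ 45.5 km/h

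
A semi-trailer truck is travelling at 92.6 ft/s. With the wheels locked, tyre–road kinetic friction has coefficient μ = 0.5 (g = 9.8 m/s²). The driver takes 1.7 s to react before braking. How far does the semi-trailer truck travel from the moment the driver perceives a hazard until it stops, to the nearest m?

92.6 ft/s × 0.3048 = 28.2245 m/s.
a = μg = 0.5 × 9.8 = 4.900 m/s².
Reaction distance = v·t_r = 28.2245 × 1.7 = 47.982 m.
Braking distance = v²/(2a) = 28.2245² / (2 × 4.900) = 796.622 / 9.800 = 81.288 m.
Total = 47.982 + 81.288 = 129.270 m.

Total stopping distance ≈ 129 m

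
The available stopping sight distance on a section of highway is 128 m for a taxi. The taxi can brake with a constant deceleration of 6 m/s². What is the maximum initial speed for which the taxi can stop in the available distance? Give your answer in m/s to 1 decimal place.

Maximum speed ≈ 39.2 m/s

v²/(2a) = d ⇒ v = √(2 × 6.000 × 128) = √1536.00 = 39.1918 m/s.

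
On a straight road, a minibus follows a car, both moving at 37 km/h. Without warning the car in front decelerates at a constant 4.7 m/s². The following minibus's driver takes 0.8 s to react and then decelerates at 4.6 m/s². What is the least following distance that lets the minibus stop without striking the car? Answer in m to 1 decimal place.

37 km/h ÷ 3.6 = 10.2778 m/s.
Leader travels v²/(2a_L) = 105.633 / 9.400 = 11.238 m before stopping.
Follower covers v·t_r = 10.2778 × 0.8 = 8.222 m while reacting, then v²/(2a_F) = 105.633 / 9.200 = 11.482 m while braking, for a total of 8.222 + 11.482 = 19.704 m.
Since a_F ≤ a_L and the follower starts braking later, the follower is never slower than the leader, so the closest approach is when both have stopped.
Minimum gap = 19.704 − 11.238 = 8.466 m.

Minimum gap ≈ 8.5 m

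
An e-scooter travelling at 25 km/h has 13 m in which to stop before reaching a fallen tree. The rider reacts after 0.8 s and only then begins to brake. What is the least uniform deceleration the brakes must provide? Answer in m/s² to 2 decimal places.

25 km/h ÷ 3.6 = 6.9444 m/s.
Distance covered during reaction = 6.9444 × 0.8 = 5.556 m.
Distance available for braking: 13 − 5.556 = 7.444 m.
v² = 2a·d ⇒ a = v²/(2d) = 6.9444² / (2 × 7.444) = 48.225 / 14.888 = 3.2392 m/s².

Required deceleration ≈ 3.24 m/s²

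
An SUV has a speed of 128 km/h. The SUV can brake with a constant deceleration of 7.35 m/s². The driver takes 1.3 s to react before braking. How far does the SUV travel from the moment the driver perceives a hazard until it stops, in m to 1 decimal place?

Total stopping distance ≈ 132.2 m

128 km/h ÷ 3.6 = 35.5556 m/s.
Reaction distance = v·t_r = 35.5556 × 1.3 = 46.222 m.
Braking distance = v²/(2a) = 35.5556² / (2 × 7.350) = 1264.201 / 14.700 = 86.000 m.
Total = 46.222 + 86.000 = 132.222 m.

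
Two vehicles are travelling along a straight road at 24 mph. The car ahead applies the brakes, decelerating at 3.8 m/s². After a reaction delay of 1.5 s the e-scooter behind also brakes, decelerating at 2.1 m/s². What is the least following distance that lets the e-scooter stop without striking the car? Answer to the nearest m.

24 mph × 0.44704 = 10.7290 m/s.
Leader travels v²/(2a_L) = 115.111 / 7.600 = 15.146 m before stopping.
Follower covers v·t_r = 10.7290 × 1.5 = 16.093 m while reacting, then v²/(2a_F) = 115.111 / 4.200 = 27.407 m while braking, for a total of 16.093 + 27.407 = 43.500 m.
Since a_F ≤ a_L and the follower starts braking later, the follower is never slower than the leader, so the closest approach is when both have stopped.
Minimum gap = 43.500 − 15.146 = 28.354 m.

Minimum gap ≈ 28 m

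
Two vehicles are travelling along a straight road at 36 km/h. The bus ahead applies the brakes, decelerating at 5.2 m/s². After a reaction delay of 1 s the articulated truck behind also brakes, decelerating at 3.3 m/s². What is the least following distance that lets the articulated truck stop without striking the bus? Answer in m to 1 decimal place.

36 km/h ÷ 3.6 = 10.0000 m/s.
Leader travels v²/(2a_L) = 100.000 / 10.400 = 9.615 m before stopping.
Follower covers v·t_r = 10.0000 × 1 = 10.000 m while reacting, then v²/(2a_F) = 100.000 / 6.600 = 15.152 m while braking, for a total of 10.000 + 15.152 = 25.152 m.
Since a_F ≤ a_L and the follower starts braking later, the follower is never slower than the leader, so the closest approach is when both have stopped.
Minimum gap = 25.152 − 9.615 = 15.537 m.

Minimum gap ≈ 15.5 m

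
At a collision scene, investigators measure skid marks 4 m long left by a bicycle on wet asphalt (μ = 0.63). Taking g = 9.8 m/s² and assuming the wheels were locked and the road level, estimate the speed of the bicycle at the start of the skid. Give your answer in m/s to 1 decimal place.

Deceleration a = μg = 0.63 × 9.8 = 6.174 m/s².
v = √(2a·d) = √(2 × 6.174 × 4) = √49.392 = 7.0279 m/s.

Initial speed ≈ 7.0 m/s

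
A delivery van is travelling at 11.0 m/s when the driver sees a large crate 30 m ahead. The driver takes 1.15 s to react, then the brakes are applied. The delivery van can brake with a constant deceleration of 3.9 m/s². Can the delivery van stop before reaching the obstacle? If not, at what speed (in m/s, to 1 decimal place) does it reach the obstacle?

Yes — it stops about 1.8 m short of the obstacle, so it never reaches it

Reaction distance = 11.0000 × 1.15 = 12.650 m.
Braking distance = v²/(2a) = 121.000 / 7.800 = 15.513 m.
Total stopping distance = 12.650 + 15.513 = 28.163 m, vs 30 m available — it stops with 30 − 28.163 = 1.837 m to spare.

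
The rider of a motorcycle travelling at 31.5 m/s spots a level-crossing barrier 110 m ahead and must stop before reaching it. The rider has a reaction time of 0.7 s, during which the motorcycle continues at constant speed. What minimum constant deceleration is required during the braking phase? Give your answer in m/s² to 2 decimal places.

Required deceleration ≈ 5.64 m/s²

Distance covered during reaction = 31.5000 × 0.7 = 22.050 m.
Distance available for braking: 110 − 22.050 = 87.950 m.
v² = 2a·d ⇒ a = v²/(2d) = 31.5000² / (2 × 87.950) = 992.250 / 175.900 = 5.6410 m/s².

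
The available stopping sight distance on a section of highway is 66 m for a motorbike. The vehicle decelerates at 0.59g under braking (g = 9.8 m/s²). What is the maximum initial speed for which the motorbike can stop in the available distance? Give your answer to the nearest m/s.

Maximum speed ≈ 28 m/s

a = 0.59 × 9.8 = 5.782 m/s².
v²/(2a) = d ⇒ v = √(2 × 5.782 × 66) = √763.22 = 27.6264 m/s.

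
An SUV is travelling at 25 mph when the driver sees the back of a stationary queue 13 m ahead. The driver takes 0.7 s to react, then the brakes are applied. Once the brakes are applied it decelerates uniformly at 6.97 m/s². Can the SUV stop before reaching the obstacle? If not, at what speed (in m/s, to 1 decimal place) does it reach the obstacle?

25 mph × 0.44704 = 11.1760 m/s.
Reaction distance = 11.1760 × 0.7 = 7.823 m.
Braking distance needed to stop: v²/(2a) = 124.903 / 13.940 = 8.960 m, so total needed = 7.823 + 8.960 = 16.783 m > 13 m — it cannot stop.
Distance remaining when braking begins: 13 − 7.823 = 5.177 m.
v² = v₀² − 2a·d = 124.903 − 2 × 6.970 × 5.177 = 52.736 m²/s².
v = √52.736 = 7.262 m/s.

No — it strikes the obstacle at 7.3 m/s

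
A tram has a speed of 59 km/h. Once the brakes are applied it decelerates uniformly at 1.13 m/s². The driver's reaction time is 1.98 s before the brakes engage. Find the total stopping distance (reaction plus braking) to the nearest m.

59 km/h ÷ 3.6 = 16.3889 m/s.
Reaction distance = v·t_r = 16.3889 × 1.98 = 32.450 m.
Braking distance = v²/(2a) = 16.3889² / (2 × 1.130) = 268.596 / 2.260 = 118.848 m.
Total = 32.450 + 118.848 = 151.298 m.

Total stopping distance ≈ 151 m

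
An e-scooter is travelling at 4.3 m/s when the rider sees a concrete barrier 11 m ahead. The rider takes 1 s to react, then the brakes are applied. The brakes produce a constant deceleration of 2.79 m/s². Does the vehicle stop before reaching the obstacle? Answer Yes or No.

Reaction distance = 4.3000 × 1 = 4.300 m.
Braking distance = v²/(2a) = 18.490 / 5.580 = 3.314 m.
Total stopping distance = 4.300 + 3.314 = 7.614 m, vs 11 m available — it stops with 11 − 7.614 = 3.386 m to spare.

Yes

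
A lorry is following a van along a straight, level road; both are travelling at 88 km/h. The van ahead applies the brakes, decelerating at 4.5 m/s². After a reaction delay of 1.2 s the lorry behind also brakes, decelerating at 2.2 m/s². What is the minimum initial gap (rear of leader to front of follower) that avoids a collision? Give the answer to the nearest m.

88 km/h ÷ 3.6 = 24.4444 m/s.
Leader travels v²/(2a_L) = 597.529 / 9.000 = 66.392 m before stopping.
Follower covers v·t_r = 24.4444 × 1.2 = 29.333 m while reacting, then v²/(2a_F) = 597.529 / 4.400 = 135.802 m while braking, for a total of 29.333 + 135.802 = 165.135 m.
Since a_F ≤ a_L and the follower starts braking later, the follower is never slower than the leader, so the closest approach is when both have stopped.
Minimum gap = 165.135 − 66.392 = 98.743 m.

Minimum gap ≈ 99 m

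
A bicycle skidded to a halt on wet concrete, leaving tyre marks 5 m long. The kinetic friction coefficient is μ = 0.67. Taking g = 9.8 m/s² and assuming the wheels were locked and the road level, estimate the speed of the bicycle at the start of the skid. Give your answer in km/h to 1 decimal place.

Initial speed ≈ 29.2 km/h

Deceleration a = μg = 0.67 × 9.8 = 6.566 m/s².
v = √(2a·d) = √(2 × 6.566 × 5) = √65.660 = 8.1031 m/s.
= 8.1031 × 3.6 = 29.171 km/h.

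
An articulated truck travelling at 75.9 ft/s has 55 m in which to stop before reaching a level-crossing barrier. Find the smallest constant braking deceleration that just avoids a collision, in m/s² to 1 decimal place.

Required deceleration ≈ 4.9 m/s²

75.9 ft/s × 0.3048 = 23.1343 m/s.
v² = 2a·d ⇒ a = v²/(2d) = 23.1343² / (2 × 55.000) = 535.196 / 110.000 = 4.8654 m/s².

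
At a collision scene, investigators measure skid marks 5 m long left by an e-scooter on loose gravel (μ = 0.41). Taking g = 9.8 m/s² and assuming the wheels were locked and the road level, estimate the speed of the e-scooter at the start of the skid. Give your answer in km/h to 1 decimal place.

Initial speed ≈ 22.8 km/h

Deceleration a = μg = 0.41 × 9.8 = 4.018 m/s².
v = √(2a·d) = √(2 × 4.018 × 5) = √40.180 = 6.3388 m/s.
= 6.3388 × 3.6 = 22.820 km/h.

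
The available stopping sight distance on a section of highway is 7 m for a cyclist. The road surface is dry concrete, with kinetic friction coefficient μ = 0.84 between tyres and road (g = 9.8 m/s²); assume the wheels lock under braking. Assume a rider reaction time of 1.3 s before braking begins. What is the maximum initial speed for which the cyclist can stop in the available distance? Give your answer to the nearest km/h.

a = μg = 0.84 × 9.8 = 8.232 m/s².
Stopping distance: v·t_r + v²/(2a) = 7 with t_r = 1.3 s and a = 8.232 m/s².
So v² + 21.403 v − 115.25 = 0.
Positive root: v = −a·t_r + √((a·t_r)² + 2a·d) = −10.702 + √(114.533 + 115.25) = 4.4566 m/s.
4.4566 m/s × 3.6 = 16.044 km/h.

Maximum speed ≈ 16 km/h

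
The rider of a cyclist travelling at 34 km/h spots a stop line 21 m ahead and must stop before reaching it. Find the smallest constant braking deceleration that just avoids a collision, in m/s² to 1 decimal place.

34 km/h ÷ 3.6 = 9.4444 m/s.
v² = 2a·d ⇒ a = v²/(2d) = 9.4444² / (2 × 21.000) = 89.197 / 42.000 = 2.1237 m/s².

Required deceleration ≈ 2.1 m/s²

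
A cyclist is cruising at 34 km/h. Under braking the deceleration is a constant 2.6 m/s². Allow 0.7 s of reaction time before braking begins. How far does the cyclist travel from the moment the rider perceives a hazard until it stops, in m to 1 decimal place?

Total stopping distance ≈ 23.8 m

34 km/h ÷ 3.6 = 9.4444 m/s.
Reaction distance = v·t_r = 9.4444 × 0.7 = 6.611 m.
Braking distance = v²/(2a) = 9.4444² / (2 × 2.600) = 89.197 / 5.200 = 17.153 m.
Total = 6.611 + 17.153 = 23.764 m.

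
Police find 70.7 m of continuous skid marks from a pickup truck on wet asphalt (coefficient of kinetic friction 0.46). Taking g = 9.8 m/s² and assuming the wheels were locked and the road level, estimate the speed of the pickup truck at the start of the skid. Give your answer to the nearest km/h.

Deceleration a = μg = 0.46 × 9.8 = 4.508 m/s².
v = √(2a·d) = √(2 × 4.508 × 70.7) = √637.431 = 25.2474 m/s.
= 25.2474 × 3.6 = 90.891 km/h.

Initial speed ≈ 91 km/h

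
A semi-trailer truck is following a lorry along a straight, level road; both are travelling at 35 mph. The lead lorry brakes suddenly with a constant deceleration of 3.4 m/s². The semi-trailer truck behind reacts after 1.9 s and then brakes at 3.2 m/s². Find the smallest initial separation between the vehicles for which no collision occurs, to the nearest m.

35 mph × 0.44704 = 15.6464 m/s.
Leader travels v²/(2a_L) = 244.810 / 6.800 = 36.001 m before stopping.
Follower covers v·t_r = 15.6464 × 1.9 = 29.728 m while reacting, then v²/(2a_F) = 244.810 / 6.400 = 38.252 m while braking, for a total of 29.728 + 38.252 = 67.980 m.
Since a_F ≤ a_L and the follower starts braking later, the follower is never slower than the leader, so the closest approach is when both have stopped.
Minimum gap = 67.980 − 36.001 = 31.979 m.

Minimum gap ≈ 32 m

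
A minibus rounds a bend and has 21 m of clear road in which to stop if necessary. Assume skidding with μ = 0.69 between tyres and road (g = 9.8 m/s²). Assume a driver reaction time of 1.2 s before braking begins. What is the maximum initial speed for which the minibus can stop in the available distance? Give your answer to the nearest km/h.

a = μg = 0.69 × 9.8 = 6.762 m/s².
Stopping distance: v·t_r + v²/(2a) = 21 with t_r = 1.2 s and a = 6.762 m/s².
So v² + 16.229 v − 284.00 = 0.
Positive root: v = −a·t_r + √((a·t_r)² + 2a·d) = −8.114 + √(65.837 + 284.00) = 10.5899 m/s.
10.5899 m/s × 3.6 = 38.124 km/h.

Maximum speed ≈ 38 km/h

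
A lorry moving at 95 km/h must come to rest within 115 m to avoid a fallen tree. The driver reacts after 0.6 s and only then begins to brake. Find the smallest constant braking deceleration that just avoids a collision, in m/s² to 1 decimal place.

95 km/h ÷ 3.6 = 26.3889 m/s.
Distance covered during reaction = 26.3889 × 0.6 = 15.833 m.
Distance available for braking: 115 − 15.833 = 99.167 m.
v² = 2a·d ⇒ a = v²/(2d) = 26.3889² / (2 × 99.167) = 696.374 / 198.334 = 3.5111 m/s².

Required deceleration ≈ 3.5 m/s²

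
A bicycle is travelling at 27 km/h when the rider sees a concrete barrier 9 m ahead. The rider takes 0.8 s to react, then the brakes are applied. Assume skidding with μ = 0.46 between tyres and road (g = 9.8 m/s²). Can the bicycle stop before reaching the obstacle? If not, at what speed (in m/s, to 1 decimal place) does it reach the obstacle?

27 km/h ÷ 3.6 = 7.5000 m/s.
a = μg = 0.46 × 9.8 = 4.508 m/s².
Reaction distance = 7.5000 × 0.8 = 6.000 m.
Braking distance needed to stop: v²/(2a) = 56.250 / 9.016 = 6.239 m, so total needed = 6.000 + 6.239 = 12.239 m > 9 m — it cannot stop.
Distance remaining when braking begins: 9 − 6.000 = 3.000 m.
v² = v₀² − 2a·d = 56.250 − 2 × 4.508 × 3.000 = 29.202 m²/s².
v = √29.202 = 5.404 m/s.

No — it strikes the obstacle at 5.4 m/s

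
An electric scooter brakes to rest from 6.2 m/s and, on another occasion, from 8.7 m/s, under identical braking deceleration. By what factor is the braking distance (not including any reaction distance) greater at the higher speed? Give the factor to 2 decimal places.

Braking distance d = v²/(2a), so with a fixed, d ∝ v².
Factor = (8.7/6.2)² = 1.4032² = 1.9690.

Factor ≈ 1.97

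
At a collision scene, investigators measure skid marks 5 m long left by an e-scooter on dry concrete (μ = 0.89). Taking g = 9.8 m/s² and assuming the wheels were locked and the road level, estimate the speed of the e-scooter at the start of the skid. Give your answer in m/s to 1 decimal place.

Initial speed ≈ 9.3 m/s

Deceleration a = μg = 0.89 × 9.8 = 8.722 m/s².
v = √(2a·d) = √(2 × 8.722 × 5) = √87.220 = 9.3392 m/s.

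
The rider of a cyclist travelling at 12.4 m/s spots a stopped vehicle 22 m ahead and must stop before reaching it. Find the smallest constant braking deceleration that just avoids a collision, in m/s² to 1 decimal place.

v² = 2a·d ⇒ a = v²/(2d) = 12.4000² / (2 × 22.000) = 153.760 / 44.000 = 3.4945 m/s².

Required deceleration ≈ 3.5 m/s²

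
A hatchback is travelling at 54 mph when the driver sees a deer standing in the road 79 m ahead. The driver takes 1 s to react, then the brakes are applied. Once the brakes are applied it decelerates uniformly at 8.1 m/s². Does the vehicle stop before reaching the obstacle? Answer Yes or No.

54 mph × 0.44704 = 24.1402 m/s.
Reaction distance = 24.1402 × 1 = 24.140 m.
Braking distance = v²/(2a) = 582.749 / 16.200 = 35.972 m.
Total stopping distance = 24.140 + 35.972 = 60.112 m, vs 79 m available — it stops with 79 − 60.112 = 18.888 m to spare.

Yes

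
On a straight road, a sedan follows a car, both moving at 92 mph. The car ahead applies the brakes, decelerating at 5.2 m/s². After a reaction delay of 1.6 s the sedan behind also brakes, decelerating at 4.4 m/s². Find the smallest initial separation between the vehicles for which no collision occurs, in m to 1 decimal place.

Minimum gap ≈ 95.4 m

92 mph × 0.44704 = 41.1277 m/s.
Leader travels v²/(2a_L) = 1691.488 / 10.400 = 162.643 m before stopping.
Follower covers v·t_r = 41.1277 × 1.6 = 65.804 m while reacting, then v²/(2a_F) = 1691.488 / 8.800 = 192.215 m while braking, for a total of 65.804 + 192.215 = 258.019 m.
Since a_F ≤ a_L and the follower starts braking later, the follower is never slower than the leader, so the closest approach is when both have stopped.
Minimum gap = 258.019 − 162.643 = 95.376 m.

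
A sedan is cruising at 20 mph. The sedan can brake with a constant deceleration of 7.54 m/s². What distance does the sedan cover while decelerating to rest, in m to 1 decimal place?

20 mph × 0.44704 = 8.9408 m/s.
Braking distance = v²/(2a) = 8.9408² / (2 × 7.540) = 79.938 / 15.080 = 5.301 m.

Braking distance ≈ 5.3 m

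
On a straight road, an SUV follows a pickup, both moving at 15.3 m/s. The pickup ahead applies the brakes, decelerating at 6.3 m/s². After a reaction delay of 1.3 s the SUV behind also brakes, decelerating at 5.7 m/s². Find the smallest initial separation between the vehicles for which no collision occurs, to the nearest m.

Leader travels v²/(2a_L) = 234.090 / 12.600 = 18.579 m before stopping.
Follower covers v·t_r = 15.3000 × 1.3 = 19.890 m while reacting, then v²/(2a_F) = 234.090 / 11.400 = 20.534 m while braking, for a total of 19.890 + 20.534 = 40.424 m.
Since a_F ≤ a_L and the follower starts braking later, the follower is never slower than the leader, so the closest approach is when both have stopped.
Minimum gap = 40.424 − 18.579 = 21.845 m.

Minimum gap ≈ 22 m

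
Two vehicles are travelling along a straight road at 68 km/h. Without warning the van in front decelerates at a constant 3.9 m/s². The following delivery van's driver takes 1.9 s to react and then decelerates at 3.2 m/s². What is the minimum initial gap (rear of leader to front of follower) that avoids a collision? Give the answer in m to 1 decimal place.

Minimum gap ≈ 45.9 m

68 km/h ÷ 3.6 = 18.8889 m/s.
Leader travels v²/(2a_L) = 356.791 / 7.800 = 45.742 m before stopping.
Follower covers v·t_r = 18.8889 × 1.9 = 35.889 m while reacting, then v²/(2a_F) = 356.791 / 6.400 = 55.749 m while braking, for a total of 35.889 + 55.749 = 91.638 m.
Since a_F ≤ a_L and the follower starts braking later, the follower is never slower than the leader, so the closest approach is when both have stopped.
Minimum gap = 91.638 − 45.742 = 45.896 m.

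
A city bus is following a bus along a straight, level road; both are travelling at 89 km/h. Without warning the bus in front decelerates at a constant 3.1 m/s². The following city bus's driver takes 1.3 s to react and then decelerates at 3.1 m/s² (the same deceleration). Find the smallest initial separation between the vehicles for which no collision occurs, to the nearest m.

89 km/h ÷ 3.6 = 24.7222 m/s.
Leader travels v²/(2a_L) = 611.187 / 6.200 = 98.579 m before stopping.
Follower covers v·t_r = 24.7222 × 1.3 = 32.139 m while reacting, then v²/(2a_F) = 611.187 / 6.200 = 98.579 m while braking, for a total of 32.139 + 98.579 = 130.718 m.
Since a_F ≤ a_L and the follower starts braking later, the follower is never slower than the leader, so the closest approach is when both have stopped.
Minimum gap = 130.718 − 98.579 = 32.139 m.

Minimum gap ≈ 32 m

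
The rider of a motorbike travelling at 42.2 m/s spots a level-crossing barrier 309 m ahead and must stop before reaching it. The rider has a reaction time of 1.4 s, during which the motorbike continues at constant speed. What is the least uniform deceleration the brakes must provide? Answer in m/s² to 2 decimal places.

Required deceleration ≈ 3.56 m/s²

Distance covered during reaction = 42.2000 × 1.4 = 59.080 m.
Distance available for braking: 309 − 59.080 = 249.920 m.
v² = 2a·d ⇒ a = v²/(2d) = 42.2000² / (2 × 249.920) = 1780.840 / 499.840 = 3.5628 m/s².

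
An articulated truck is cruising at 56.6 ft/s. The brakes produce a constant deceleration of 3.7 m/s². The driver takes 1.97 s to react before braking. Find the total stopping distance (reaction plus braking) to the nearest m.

56.6 ft/s × 0.3048 = 17.2517 m/s.
Reaction distance = v·t_r = 17.2517 × 1.97 = 33.986 m.
Braking distance = v²/(2a) = 17.2517² / (2 × 3.700) = 297.621 / 7.400 = 40.219 m.
Total = 33.986 + 40.219 = 74.205 m.

Total stopping distance ≈ 74 m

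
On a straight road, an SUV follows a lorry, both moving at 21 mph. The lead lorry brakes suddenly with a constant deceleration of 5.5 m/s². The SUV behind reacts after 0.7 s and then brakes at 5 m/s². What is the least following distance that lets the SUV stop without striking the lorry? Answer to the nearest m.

Minimum gap ≈ 7 m

21 mph × 0.44704 = 9.3878 m/s.
Leader travels v²/(2a_L) = 88.131 / 11.000 = 8.012 m before stopping.
Follower covers v·t_r = 9.3878 × 0.7 = 6.571 m while reacting, then v²/(2a_F) = 88.131 / 10.000 = 8.813 m while braking, for a total of 6.571 + 8.813 = 15.384 m.
Since a_F ≤ a_L and the follower starts braking later, the follower is never slower than the leader, so the closest approach is when both have stopped.
Minimum gap = 15.384 − 8.012 = 7.372 m.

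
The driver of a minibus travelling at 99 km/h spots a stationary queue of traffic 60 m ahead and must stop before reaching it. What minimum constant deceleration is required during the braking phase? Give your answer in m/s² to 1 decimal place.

Required deceleration ≈ 6.3 m/s²

99 km/h ÷ 3.6 = 27.5000 m/s.
v² = 2a·d ⇒ a = v²/(2d) = 27.5000² / (2 × 60.000) = 756.250 / 120.000 = 6.3021 m/s².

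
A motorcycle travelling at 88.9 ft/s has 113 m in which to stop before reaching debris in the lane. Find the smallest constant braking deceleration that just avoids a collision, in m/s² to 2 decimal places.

Required deceleration ≈ 3.25 m/s²

88.9 ft/s × 0.3048 = 27.0967 m/s.
v² = 2a·d ⇒ a = v²/(2d) = 27.0967² / (2 × 113.000) = 734.231 / 226.000 = 3.2488 m/s².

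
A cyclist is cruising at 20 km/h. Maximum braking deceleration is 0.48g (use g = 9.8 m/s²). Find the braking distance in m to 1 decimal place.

Braking distance ≈ 3.3 m

20 km/h ÷ 3.6 = 5.5556 m/s.
a = 0.48 × 9.8 = 4.704 m/s².
Braking distance = v²/(2a) = 5.5556² / (2 × 4.704) = 30.865 / 9.408 = 3.281 m.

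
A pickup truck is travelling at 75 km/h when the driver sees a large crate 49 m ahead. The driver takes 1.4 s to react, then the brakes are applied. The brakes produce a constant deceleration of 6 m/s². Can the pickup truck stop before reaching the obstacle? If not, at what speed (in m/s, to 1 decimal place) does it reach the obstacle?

75 km/h ÷ 3.6 = 20.8333 m/s.
Reaction distance = 20.8333 × 1.4 = 29.167 m.
Braking distance needed to stop: v²/(2a) = 434.026 / 12.000 = 36.169 m, so total needed = 29.167 + 36.169 = 65.336 m > 49 m — it cannot stop.
Distance remaining when braking begins: 49 − 29.167 = 19.833 m.
v² = v₀² − 2a·d = 434.026 − 2 × 6.000 × 19.833 = 196.030 m²/s².
v = √196.030 = 14.001 m/s.

No — it strikes the obstacle at 14.0 m/s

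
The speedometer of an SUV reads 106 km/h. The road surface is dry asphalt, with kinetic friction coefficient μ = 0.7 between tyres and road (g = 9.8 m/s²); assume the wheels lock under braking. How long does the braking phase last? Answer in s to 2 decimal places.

106 km/h ÷ 3.6 = 29.4444 m/s.
a = μg = 0.7 × 9.8 = 6.860 m/s².
Braking time = v/a = 29.4444 / 6.860 = 4.292 s.

Braking time ≈ 4.29 s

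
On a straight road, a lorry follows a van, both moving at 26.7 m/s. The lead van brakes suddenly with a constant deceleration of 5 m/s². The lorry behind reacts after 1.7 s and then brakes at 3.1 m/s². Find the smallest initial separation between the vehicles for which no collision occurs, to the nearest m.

Minimum gap ≈ 89 m

Leader travels v²/(2a_L) = 712.890 / 10.000 = 71.289 m before stopping.
Follower covers v·t_r = 26.7000 × 1.7 = 45.390 m while reacting, then v²/(2a_F) = 712.890 / 6.200 = 114.982 m while braking, for a total of 45.390 + 114.982 = 160.372 m.
Since a_F ≤ a_L and the follower starts braking later, the follower is never slower than the leader, so the closest approach is when both have stopped.
Minimum gap = 160.372 − 71.289 = 89.083 m.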